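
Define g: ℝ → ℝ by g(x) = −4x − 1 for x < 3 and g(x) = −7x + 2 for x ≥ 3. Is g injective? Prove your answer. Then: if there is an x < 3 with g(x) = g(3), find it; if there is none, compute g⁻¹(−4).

3/4

Both pieces are strictly decreasing (slopes −4 and −7), so each is injective on its own interval.
The left piece maps (−∞, 3) onto (−13, ∞); the right piece maps [3, ∞) onto (−∞, −19].
These images are disjoint, so no value is attained by both pieces. So g is injective.
Because the two images are disjoint, no x < 3 has g(x) = g(3), so we compute g⁻¹(−4): −4 lies in (−13, ∞), so solve −4x − 1 = −4: x = (−4 + 1)/(−4) = 3/4.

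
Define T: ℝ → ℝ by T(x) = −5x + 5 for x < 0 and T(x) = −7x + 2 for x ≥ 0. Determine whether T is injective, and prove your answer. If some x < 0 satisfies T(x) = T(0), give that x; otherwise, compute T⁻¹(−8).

Both pieces are strictly decreasing (slopes −5 and −7), so each is injective on its own interval.
The left piece maps (−∞, 0) onto (5, ∞); the right piece maps [0, ∞) onto (−∞, 2].
These images are disjoint, so no value is attained by both pieces. Hence T is injective.
Because the two images are disjoint, no x < 0 has T(x) = T(0), so we compute T⁻¹(−8): −8 lies in (−∞, 2], so solve −7x + 2 = −8: x = (−8 − 2)/(−7) = 10/7.

10/7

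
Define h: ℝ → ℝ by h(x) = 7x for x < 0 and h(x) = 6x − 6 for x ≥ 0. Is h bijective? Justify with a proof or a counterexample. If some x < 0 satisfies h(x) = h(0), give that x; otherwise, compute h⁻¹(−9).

-6/7

Both pieces are strictly increasing (slopes 7 and 6), so each is injective on its own interval.
The left piece maps (−∞, 0) onto (−∞, 0); the right piece maps [0, ∞) onto [−6, ∞).
These images overlap. In particular h(0) = −6 (right piece), and solving 7x = −6 on the left piece gives x = −6/7 < 0.
So h(−6/7) = h(0) with −6/7 ≠ 0, and h is not injective, hence not bijective. This x = −6/7 is the requested value below 0.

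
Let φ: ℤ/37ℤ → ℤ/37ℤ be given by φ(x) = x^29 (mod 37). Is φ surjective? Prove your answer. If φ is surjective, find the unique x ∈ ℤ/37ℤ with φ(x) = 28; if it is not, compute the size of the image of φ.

3

Since 37 is prime, the nonzero elements of ℤ/37ℤ form a cyclic group of order 36.
As gcd(29, 36) = 1, raising to the 29th power is a bijection on this group: if u^29 ≡ v^29 then (uv^{−1})^29 = 1, and the only element of order dividing gcd(29, 36) = 1 is 1, so u = v.
With φ(0) = 0 this makes φ injective on all of ℤ/37ℤ, hence bijective (finite equal-size domain and codomain). In particular φ is surjective.
Since φ is surjective, we find the preimage of 28. The inverse of x ↦ x^29 on (ℤ/37ℤ)^× is x ↦ x^5, because 29·5 = 145 = 4·36 + 1 ≡ 1 (mod 36) and x^{36} = 1 for x ≠ 0 (Fermat). So φ⁻¹(28) = 28^5 mod 37.
Repeated squaring mod 37: 28^1 ≡ 28, 28^2 ≡ 28² = 784 ≡ 7, 28^4 ≡ 7² = 49 ≡ 12. Since 5 = 4 + 1, 28^5 ≡ 12·28: 12·28 = 336 ≡ 3. So 28^5 ≡ 3 (mod 37).
Hence φ⁻¹(28) = 3.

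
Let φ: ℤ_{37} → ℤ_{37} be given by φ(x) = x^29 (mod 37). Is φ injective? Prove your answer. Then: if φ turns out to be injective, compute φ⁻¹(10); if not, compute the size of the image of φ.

26

Since 37 is prime, the nonzero elements of ℤ_{37} form a cyclic group of order 36.
As gcd(29, 36) = 1, raising to the 29th power is a bijection on this group: if s^29 ≡ t^29 then (st^{−1})^29 = 1, and the only element of order dividing gcd(29, 36) = 1 is 1, so s = t.
With φ(0) = 0 this makes φ injective on all of ℤ_{37}, hence bijective (finite equal-size domain and codomain). In particular φ is injective.
Since φ is injective, we find the preimage of 10. The inverse of x ↦ x^29 on (ℤ_{37})^× is x ↦ x^5, because 29·5 = 145 = 4·36 + 1 ≡ 1 (mod 36) and x^{36} = 1 for x ≠ 0 (Fermat). So φ⁻¹(10) = 10^5 mod 37.
Repeated squaring mod 37: 10^1 ≡ 10, 10^2 ≡ 10² = 100 ≡ 26, 10^4 ≡ 26² = 676 ≡ 10. Since 5 = 4 + 1, 10^5 ≡ 10·10: 10·10 = 100 ≡ 26. So 10^5 ≡ 26 (mod 37).
Hence φ⁻¹(10) = 26.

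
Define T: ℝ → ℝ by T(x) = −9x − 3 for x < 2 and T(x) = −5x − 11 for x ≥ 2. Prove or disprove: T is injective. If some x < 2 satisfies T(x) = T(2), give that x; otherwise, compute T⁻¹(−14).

Both pieces are strictly decreasing (slopes −9 and −5), so each is injective on its own interval.
The left piece maps (−∞, 2) onto (−21, ∞); the right piece maps [2, ∞) onto (−∞, −21].
These images are disjoint, so no value is attained by both pieces. Hence T is injective.
Because the two images are disjoint, no x < 2 has T(x) = T(2), so we compute T⁻¹(−14): −14 lies in (−21, ∞), so solve −9x − 3 = −14: x = (−14 + 3)/(−9) = 11/9.

11/9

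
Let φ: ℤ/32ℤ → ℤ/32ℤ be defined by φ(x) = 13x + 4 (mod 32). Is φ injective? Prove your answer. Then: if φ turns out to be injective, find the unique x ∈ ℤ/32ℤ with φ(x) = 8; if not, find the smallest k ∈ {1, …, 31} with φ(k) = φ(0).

20

Suppose φ(a) = φ(b) in ℤ/32ℤ. Then 13a + 4 ≡ 13b + 4 (mod 32), therefore 13(a − b) ≡ 0 (mod 32).
Since gcd(13, 32) = 1, 13 is invertible modulo 32, therefore a − b ≡ 0 (mod 32), i.e. a = b.
Hence φ is injective.
We now compute 13⁻¹ mod 32 explicitly. Euclid's algorithm: 32 = 2·13 + 6, 13 = 2·6 + 1; back-substituting gives 1 = 5·13 − 2·32, so 13⁻¹ ≡ 5 (mod 32).
Since φ is injective, we compute φ⁻¹(8): solve 13x + 4 ≡ 8 (mod 32), i.e. 13x ≡ 4 (mod 32).
Multiplying by 13⁻¹ = 5 gives x ≡ 5·4 = 20 ≡ 20 (mod 32).
Check: φ(20) = 13·20 + 4 = 264 = 8·32 + 8 ≡ 8 (mod 32).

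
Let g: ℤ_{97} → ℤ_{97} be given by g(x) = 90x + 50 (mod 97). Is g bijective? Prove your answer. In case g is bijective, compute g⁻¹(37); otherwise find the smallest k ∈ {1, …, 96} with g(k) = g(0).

85

If g(u) = g(v), then 90u ≡ 90v (mod 97). Because gcd(90, 97) = 1, we may cancel 90 to get u ≡ v (mod 97).
We now compute 90⁻¹ mod 97 explicitly. Euclid's algorithm: 97 = 1·90 + 7, 90 = 12·7 + 6, 7 = 1·6 + 1; back-substituting gives 1 = 83·90 − 77·97, so 90⁻¹ ≡ 83 (mod 97).
For any y ∈ ℤ_{97}, x = 83(y − 50) mod 97 satisfies g(x) = 90·83(y − 50) + 50 ≡ y (since 90·83 ≡ 1 mod 97). So every y has a preimage.
So g is bijective.
Since g is bijective, we compute g⁻¹(37): solve 90x + 50 ≡ 37 (mod 97), i.e. 90x ≡ 84 (mod 97).
Multiplying by 90⁻¹ = 83 gives x ≡ 83·84 = 6972 = 71·97 + 85 ≡ 85 (mod 97).
Check: g(85) = 90·85 + 50 = 7700 = 79·97 + 37 ≡ 37 (mod 97).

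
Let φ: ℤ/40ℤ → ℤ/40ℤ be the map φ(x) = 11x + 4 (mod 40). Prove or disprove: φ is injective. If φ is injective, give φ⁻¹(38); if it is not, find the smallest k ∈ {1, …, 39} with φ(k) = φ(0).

If φ(s) = φ(t), then 11s ≡ 11t (mod 40). Because gcd(11, 40) = 1, we may cancel 11 to get s ≡ t (mod 40).
Hence φ is injective.
We now compute 11⁻¹ mod 40 explicitly. Euclid's algorithm: 40 = 3·11 + 7, 11 = 1·7 + 4, 7 = 1·4 + 3, 4 = 1·3 + 1; back-substituting gives 1 = 11·11 − 3·40, so 11⁻¹ ≡ 11 (mod 40).
Since φ is injective, we compute φ⁻¹(38): solve 11x + 4 ≡ 38 (mod 40), i.e. 11x ≡ 34 (mod 40).
Multiplying by 11⁻¹ = 11 gives x ≡ 11·34 = 374 = 9·40 + 14 ≡ 14 (mod 40).
Check: φ(14) = 11·14 + 4 = 158 = 3·40 + 38 ≡ 38 (mod 40).

14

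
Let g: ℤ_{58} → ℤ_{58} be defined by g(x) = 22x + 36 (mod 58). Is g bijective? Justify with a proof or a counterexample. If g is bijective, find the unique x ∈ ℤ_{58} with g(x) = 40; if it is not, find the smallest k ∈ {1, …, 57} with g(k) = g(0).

By definition, injectivity means: for all u, v in the domain, g(u) = g(v) implies u = v.
We have gcd(22, 58) = 2 > 1. Taking u = 0 and v = 29: g(0) = 36 and g(29) = 22·29 + 36 = 674 ≡ 36 (mod 58).
So g(0) = g(29) while 0 ≠ 29, thus g is not injective, hence not bijective.
Since g is not bijective, we find the least positive k with g(k) = g(0): this means 22k ≡ 0 (mod 58), i.e. 58 ∣ 22k. Since gcd(22, 58) = 2, dividing through by 2 this holds exactly when 29 ∣ 11k, and as gcd(11, 29) = 1, exactly when 29 ∣ k.
The smallest positive such k is 29.

29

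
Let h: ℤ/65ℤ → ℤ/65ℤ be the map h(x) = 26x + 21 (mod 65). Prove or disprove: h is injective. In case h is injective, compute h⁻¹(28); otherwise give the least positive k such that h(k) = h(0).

5

We have gcd(26, 65) = 13 > 1. Taking a = 0 and b = 5: h(0) = 21 and h(5) = 26·5 + 21 = 151 ≡ 21 (mod 65).
So h(0) = h(5) while 0 ≠ 5, therefore h is not injective.
Since h is not injective, we find the least positive k with h(k) = h(0): this means 26k ≡ 0 (mod 65), i.e. 65 ∣ 26k. Since gcd(26, 65) = 13, dividing through by 13 this holds exactly when 5 ∣ 2k, and as gcd(2, 5) = 1, exactly when 5 ∣ k.
The smallest positive such k is 5.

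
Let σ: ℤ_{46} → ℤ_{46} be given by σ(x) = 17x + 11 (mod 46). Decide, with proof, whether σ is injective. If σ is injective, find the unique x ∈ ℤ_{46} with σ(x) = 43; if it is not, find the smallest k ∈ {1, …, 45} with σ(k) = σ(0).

If σ(x_1) = σ(x_2), then 17x_1 ≡ 17x_2 (mod 46). Because gcd(17, 46) = 1, we may cancel 17 to get x_1 ≡ x_2 (mod 46).
Therefore σ is injective.
We now compute 17⁻¹ mod 46 explicitly. Euclid's algorithm: 46 = 2·17 + 12, 17 = 1·12 + 5, 12 = 2·5 + 2, 5 = 2·2 + 1; back-substituting gives 1 = 19·17 − 7·46, so 17⁻¹ ≡ 19 (mod 46).
Since σ is injective, we find σ⁻¹(43): we need 17x ≡ 43 − 11 ≡ 32 (mod 46). Using 17⁻¹ = 19: x ≡ 19·32 = 608 = 13·46 + 10, so x = 10.
Check: σ(10) = 17·10 + 11 = 181 = 3·46 + 43 ≡ 43 (mod 46).

10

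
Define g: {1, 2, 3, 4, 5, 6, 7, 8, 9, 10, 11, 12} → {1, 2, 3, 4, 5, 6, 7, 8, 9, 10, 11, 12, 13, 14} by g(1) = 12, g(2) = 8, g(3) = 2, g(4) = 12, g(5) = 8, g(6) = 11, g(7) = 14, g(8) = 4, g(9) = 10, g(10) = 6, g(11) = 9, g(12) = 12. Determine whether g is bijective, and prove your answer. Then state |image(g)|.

9

g(1) = 12 = g(4) with 1 ≠ 4, so g is not injective, hence not bijective.
The image of g is {2, 4, 6, 8, 9, 10, 11, 12, 14}, which has 9 elements.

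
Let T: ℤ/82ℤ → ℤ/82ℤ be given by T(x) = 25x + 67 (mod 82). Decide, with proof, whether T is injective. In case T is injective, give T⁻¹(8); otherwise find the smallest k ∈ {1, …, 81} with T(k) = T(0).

If T(a) = T(b), then 25a ≡ 25b (mod 82). Because gcd(25, 82) = 1, we may cancel 25 to get a ≡ b (mod 82).
Thus T is injective.
We now compute 25⁻¹ mod 82 explicitly. Euclid's algorithm: 82 = 3·25 + 7, 25 = 3·7 + 4, 7 = 1·4 + 3, 4 = 1·3 + 1; back-substituting gives 1 = 23·25 − 7·82, so 25⁻¹ ≡ 23 (mod 82).
Since T is injective, we compute T⁻¹(8): solve 25x + 67 ≡ 8 (mod 82), i.e. 25x ≡ 23 (mod 82).
Multiplying by 25⁻¹ = 23 gives x ≡ 23·23 = 529 = 6·82 + 37 ≡ 37 (mod 82).
Check: T(37) = 25·37 + 67 = 992 = 12·82 + 8 ≡ 8 (mod 82).

37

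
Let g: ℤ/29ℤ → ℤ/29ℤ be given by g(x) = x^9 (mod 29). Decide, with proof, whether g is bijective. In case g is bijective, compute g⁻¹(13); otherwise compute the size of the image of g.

Since 29 is prime, the nonzero elements of ℤ/29ℤ form a cyclic group of order 28.
As gcd(9, 28) = 1, raising to the 9th power is a bijection on this group: if x_1^9 ≡ x_2^9 then (x_1x_2^{−1})^9 = 1, and the only element of order dividing gcd(9, 28) = 1 is 1, so x_1 = x_2.
With g(0) = 0 this makes g injective on all of ℤ/29ℤ, hence bijective (finite equal-size domain and codomain). In particular g is bijective.
Since g is bijective, we find the preimage of 13. The inverse of x ↦ x^9 on (ℤ/29ℤ)^× is x ↦ x^25, because 9·25 = 225 = 8·28 + 1 ≡ 1 (mod 28) and x^{28} = 1 for x ≠ 0 (Fermat). So g⁻¹(13) = 13^25 mod 29.
Repeated squaring mod 29: 13^1 ≡ 13, 13^2 ≡ 13² = 169 ≡ 24, 13^4 ≡ 24² = 576 ≡ 25, 13^8 ≡ 25² = 625 ≡ 16, 13^16 ≡ 16² = 256 ≡ 24. Since 25 = 16 + 8 + 1, 13^25 ≡ 24·16·13: 24·16 = 384 ≡ 7, then 7·13 = 91 ≡ 4. So 13^25 ≡ 4 (mod 29).
Hence g⁻¹(13) = 4.

4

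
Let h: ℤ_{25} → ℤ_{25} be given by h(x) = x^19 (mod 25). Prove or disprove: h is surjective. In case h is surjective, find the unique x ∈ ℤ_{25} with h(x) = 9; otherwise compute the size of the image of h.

h(0) = 0^19 = 0.
h(5): Repeated squaring mod 25: 5^1 ≡ 5, 5^2 ≡ 5² = 25 ≡ 0, 5^4 ≡ 0² = 0, 5^8 ≡ 0² = 0, 5^16 ≡ 0² = 0. Since 19 = 16 + 2 + 1, 5^19 ≡ 0·0·5: 0·0 = 0, then 0·5 = 0. So 5^19 ≡ 0 (mod 25).
So h(0) = h(5) = 0 while 0 ≠ 5, hence h is not injective.
A non-injective map from the 25-element set ℤ_{25} to itself takes at most 24 distinct values, so it cannot be surjective. Thus h is not surjective.
Since h is not surjective, we determine |image(h)|. Computing x^19 mod 25 for each x (by repeated squaring, reducing mod 25 at every step), the values h(0), h(1), …, h(24) are: 0, 1, 13, 17, 19, 0, 21, 18, 22, 14, 0, 16, 23, 2, 9, 0, 11, 3, 7, 4, 0, 6, 8, 12, 24.
The distinct values are {0, 1, 2, 3, 4, 6, 7, 8, 9, 11, 12, 13, 14, 16, 17, 18, 19, 21, 22, 23, 24}; there are 21 of them.

21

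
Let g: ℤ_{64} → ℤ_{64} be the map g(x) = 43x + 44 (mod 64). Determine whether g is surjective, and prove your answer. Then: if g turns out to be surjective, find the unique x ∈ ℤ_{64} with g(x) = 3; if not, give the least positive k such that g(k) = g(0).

5

Since gcd(43, 64) = 1, 43 is invertible modulo 64. Euclid's algorithm: 64 = 1·43 + 21, 43 = 2·21 + 1; back-substituting gives 1 = 3·43 − 2·64, so 43⁻¹ ≡ 3 (mod 64).
Then y ↦ 3(y − 44) is a two-sided inverse to g, so every y ∈ ℤ_{64} has a preimage.
Therefore g is surjective.
Since g is surjective, we find g⁻¹(3): we need 43x ≡ 3 − 44 ≡ 23 (mod 64). Using 43⁻¹ = 3: x ≡ 3·23 = 69 = 1·64 + 5, so x = 5.
Check: g(5) = 43·5 + 44 = 259 = 4·64 + 3 ≡ 3 (mod 64).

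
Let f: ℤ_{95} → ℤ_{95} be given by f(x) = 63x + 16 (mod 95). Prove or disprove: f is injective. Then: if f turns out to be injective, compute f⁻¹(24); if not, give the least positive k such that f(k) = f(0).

By definition, f is injective if f(x_1) = f(x_2) implies x_1 = x_2.
If f(x_1) = f(x_2), then 63x_1 ≡ 63x_2 (mod 95). Because gcd(63, 95) = 1, we may cancel 63 to get x_1 ≡ x_2 (mod 95).
Hence f is injective.
We now compute 63⁻¹ mod 95 explicitly. Euclid's algorithm: 95 = 1·63 + 32, 63 = 1·32 + 31, 32 = 1·31 + 1; back-substituting gives 1 = 92·63 − 61·95, so 63⁻¹ ≡ 92 (mod 95).
Since f is injective, we find f⁻¹(24): we need 63x ≡ 24 − 16 ≡ 8 (mod 95). Using 63⁻¹ = 92: x ≡ 92·8 = 736 = 7·95 + 71, so x = 71.
Check: f(71) = 63·71 + 16 = 4489 = 47·95 + 24 ≡ 24 (mod 95).

71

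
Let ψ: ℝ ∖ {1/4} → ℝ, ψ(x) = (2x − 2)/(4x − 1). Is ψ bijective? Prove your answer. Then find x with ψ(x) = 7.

5/26

If ψ(x) = 1/2, cross-multiplying gives 4(2x − 2) = 2(4x − 1), which simplifies to −8 = −2 — false.  So 1/2 has no preimage and ψ is not surjective.
Therefore ψ is not bijective.
Solving ψ(x) = 7: cross-multiplying gives 2x − 2 = 7(4x − 1), which rearranges to −26x = −5, so x = 5/26.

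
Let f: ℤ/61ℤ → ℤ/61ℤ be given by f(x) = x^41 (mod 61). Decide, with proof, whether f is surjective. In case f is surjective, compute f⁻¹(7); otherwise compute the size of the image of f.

30

Since 61 is prime, the nonzero elements of ℤ/61ℤ form a cyclic group of order 60.
As gcd(41, 60) = 1, raising to the 41st power is a bijection on this group: if u^41 ≡ v^41 then (uv^{−1})^41 = 1, and the only element of order dividing gcd(41, 60) = 1 is 1, so u = v.
With f(0) = 0 this makes f injective on all of ℤ/61ℤ, hence bijective (finite equal-size domain and codomain). In particular f is surjective.
Since f is surjective, we find the preimage of 7. The inverse of x ↦ x^41 on (ℤ/61ℤ)^× is x ↦ x^41, because 41·41 = 1681 = 28·60 + 1 ≡ 1 (mod 60) and x^{60} = 1 for x ≠ 0 (Fermat). So f⁻¹(7) = 7^41 mod 61.
Repeated squaring mod 61: 7^1 ≡ 7, 7^2 ≡ 7² = 49, 7^4 ≡ 49² = 2401 ≡ 22, 7^8 ≡ 22² = 484 ≡ 57, 7^16 ≡ 57² = 3249 ≡ 16, 7^32 ≡ 16² = 256 ≡ 12. Since 41 = 32 + 8 + 1, 7^41 ≡ 12·57·7: 12·57 = 684 ≡ 13, then 13·7 = 91 ≡ 30. So 7^41 ≡ 30 (mod 61).
Hence f⁻¹(7) = 30.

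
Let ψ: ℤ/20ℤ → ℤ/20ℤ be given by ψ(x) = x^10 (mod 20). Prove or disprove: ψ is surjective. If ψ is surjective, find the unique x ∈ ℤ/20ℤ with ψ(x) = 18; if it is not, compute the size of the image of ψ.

ψ(4): Repeated squaring mod 20: 4^1 ≡ 4, 4^2 ≡ 4² = 16, 4^4 ≡ 16² = 256 ≡ 16, 4^8 ≡ 16² = 256 ≡ 16. Since 10 = 8 + 2, 4^10 ≡ 16·16: 16·16 = 256 ≡ 16. So 4^10 ≡ 16 (mod 20).
ψ(6): Repeated squaring mod 20: 6^1 ≡ 6, 6^2 ≡ 6² = 36 ≡ 16, 6^4 ≡ 16² = 256 ≡ 16, 6^8 ≡ 16² = 256 ≡ 16. Since 10 = 8 + 2, 6^10 ≡ 16·16: 16·16 = 256 ≡ 16. So 6^10 ≡ 16 (mod 20).
So ψ(4) = ψ(6) = 16 while 4 ≠ 6, so ψ is not injective.
A non-injective map from the 20-element set ℤ/20ℤ to itself takes at most 19 distinct values, so it cannot be surjective. Hence ψ is not surjective.
Since ψ is not surjective, we determine |image(ψ)|. Computing x^10 mod 20 for each x (by repeated squaring, reducing mod 20 at every step), the values ψ(0), ψ(1), …, ψ(19) are: 0, 1, 4, 9, 16, 5, 16, 9, 4, 1, 0, 1, 4, 9, 16, 5, 16, 9, 4, 1.
The distinct values are {0, 1, 4, 5, 9, 16}; there are 6 of them.

6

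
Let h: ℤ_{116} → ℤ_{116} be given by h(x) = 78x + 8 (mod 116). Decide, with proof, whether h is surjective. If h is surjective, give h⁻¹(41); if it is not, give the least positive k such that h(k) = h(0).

Since gcd(78, 116) = 2, we have 78x ≡ 0 (mod 2) for all x, so h(x) ≡ 0 (mod 2).
But 1 ≢ 0 (mod 2), so 1 ∈ ℤ_{116} has no preimage. Hence h is not surjective.
Since h is not surjective, we find the least positive k with h(k) = h(0): this means 78k ≡ 0 (mod 116), i.e. 116 ∣ 78k. Since gcd(78, 116) = 2, dividing through by 2 this holds exactly when 58 ∣ 39k, and as gcd(39, 58) = 1, exactly when 58 ∣ k.
The smallest positive such k is 58.

58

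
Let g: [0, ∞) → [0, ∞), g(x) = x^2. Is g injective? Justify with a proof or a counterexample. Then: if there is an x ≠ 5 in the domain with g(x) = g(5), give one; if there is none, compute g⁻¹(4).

2

On [0, ∞), x ↦ x^2 is strictly increasing, so g(s) = g(t) forces s = t. Hence g is injective.
Since x ↦ x^2 is strictly increasing on [0, ∞), it is injective there, so no x ≠ 5 in the domain has g(x) = g(5). We therefore compute g⁻¹(4) = 4^{1/2} = 2 (indeed 2^2 = 4).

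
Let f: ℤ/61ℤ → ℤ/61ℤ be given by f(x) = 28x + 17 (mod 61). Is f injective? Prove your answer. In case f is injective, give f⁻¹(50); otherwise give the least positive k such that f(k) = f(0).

60

By definition, f is injective if f(a) = f(b) implies a = b.
Suppose f(a) = f(b) in ℤ/61ℤ. Then 28a + 17 ≡ 28b + 17 (mod 61), therefore 28(a − b) ≡ 0 (mod 61).
Since gcd(28, 61) = 1, 28 is invertible modulo 61, therefore a − b ≡ 0 (mod 61), i.e. a = b.
So f is injective.
We now compute 28⁻¹ mod 61 explicitly. Euclid's algorithm: 61 = 2·28 + 5, 28 = 5·5 + 3, 5 = 1·3 + 2, 3 = 1·2 + 1; back-substituting gives 1 = 24·28 − 11·61, so 28⁻¹ ≡ 24 (mod 61).
Since f is injective, we compute f⁻¹(50): solve 28x + 17 ≡ 50 (mod 61), i.e. 28x ≡ 33 (mod 61).
Multiplying by 28⁻¹ = 24 gives x ≡ 24·33 = 792 = 12·61 + 60 ≡ 60 (mod 61).
Check: f(60) = 28·60 + 17 = 1697 = 27·61 + 50 ≡ 50 (mod 61).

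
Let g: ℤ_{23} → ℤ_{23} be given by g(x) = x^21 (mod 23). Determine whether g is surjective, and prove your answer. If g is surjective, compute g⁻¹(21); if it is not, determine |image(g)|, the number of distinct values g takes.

Since 23 is prime, the nonzero elements of ℤ_{23} form a cyclic group of order 22.
As gcd(21, 22) = 1, raising to the 21st power is a bijection on this group: if u^21 ≡ v^21 then (uv^{−1})^21 = 1, and the only element of order dividing gcd(21, 22) = 1 is 1, so u = v.
With g(0) = 0 this makes g injective on all of ℤ_{23}, hence bijective (finite equal-size domain and codomain). In particular g is surjective.
Since g is surjective, we find the preimage of 21. The inverse of x ↦ x^21 on (ℤ_{23})^× is x ↦ x^21, because 21·21 = 441 = 20·22 + 1 ≡ 1 (mod 22) and x^{22} = 1 for x ≠ 0 (Fermat). So g⁻¹(21) = 21^21 mod 23.
Repeated squaring mod 23: 21^1 ≡ 21, 21^2 ≡ 21² = 441 ≡ 4, 21^4 ≡ 4² = 16, 21^8 ≡ 16² = 256 ≡ 3, 21^16 ≡ 3² = 9. Since 21 = 16 + 4 + 1, 21^21 ≡ 9·16·21: 9·16 = 144 ≡ 6, then 6·21 = 126 ≡ 11. So 21^21 ≡ 11 (mod 23).
Hence g⁻¹(21) = 11.

11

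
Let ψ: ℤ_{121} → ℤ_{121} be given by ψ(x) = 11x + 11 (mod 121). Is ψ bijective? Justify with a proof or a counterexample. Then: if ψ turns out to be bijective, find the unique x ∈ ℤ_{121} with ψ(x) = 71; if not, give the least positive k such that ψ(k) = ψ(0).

11

Recall that injectivity means: for all s, t in the domain, ψ(s) = ψ(t) implies s = t.
We have gcd(11, 121) = 11 > 1. Taking s = 0 and t = 11: ψ(0) = 11 and ψ(11) = 11·11 + 11 = 132 ≡ 11 (mod 121).
So ψ(0) = ψ(11) while 0 ≠ 11, hence ψ is not injective, hence not bijective.
Since ψ is not bijective, we find the least positive k with ψ(k) = ψ(0): this means 11k ≡ 0 (mod 121), i.e. 121 ∣ 11k. Since gcd(11, 121) = 11, dividing through by 11 this holds exactly when 11 ∣ k.
The smallest positive such k is 11.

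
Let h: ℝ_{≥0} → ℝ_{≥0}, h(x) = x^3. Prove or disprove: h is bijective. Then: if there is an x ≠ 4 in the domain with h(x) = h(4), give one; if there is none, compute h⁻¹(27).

3

On ℝ_{≥0}, x ↦ x^3 is strictly increasing (injective) and for any y ∈ ℝ_{≥0} the 3rd root y^{1/3} lies in ℝ_{≥0} (surjective). So h is bijective.
Since x ↦ x^3 is strictly increasing on ℝ_{≥0}, it is injective there, so no x ≠ 4 in the domain has h(x) = h(4). We therefore compute h⁻¹(27) = 27^{1/3} = 3 (indeed 3^3 = 27).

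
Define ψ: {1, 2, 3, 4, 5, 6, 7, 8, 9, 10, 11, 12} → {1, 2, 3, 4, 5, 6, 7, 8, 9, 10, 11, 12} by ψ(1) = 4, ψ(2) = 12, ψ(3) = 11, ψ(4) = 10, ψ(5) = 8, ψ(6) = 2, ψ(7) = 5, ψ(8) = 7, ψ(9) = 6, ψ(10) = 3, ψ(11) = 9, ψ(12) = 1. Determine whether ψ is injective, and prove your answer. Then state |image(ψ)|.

The values ψ(1), …, ψ(12) are 4, 12, 11, 10, 8, 2, 5, 7, 6, 3, 9, 1 — all distinct.
So ψ(a) = ψ(b) only when a = b, and ψ is injective.
The image of ψ is {1, 2, 3, 4, 5, 6, 7, 8, 9, 10, 11, 12}, which has 12 elements.

12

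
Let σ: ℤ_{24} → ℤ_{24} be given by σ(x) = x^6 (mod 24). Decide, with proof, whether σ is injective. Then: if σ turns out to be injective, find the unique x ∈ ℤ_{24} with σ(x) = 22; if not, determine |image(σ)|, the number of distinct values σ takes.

4

σ(2): Repeated squaring mod 24: 2^1 ≡ 2, 2^2 ≡ 2² = 4, 2^4 ≡ 4² = 16. Since 6 = 4 + 2, 2^6 ≡ 16·4: 16·4 = 64 ≡ 16. So 2^6 ≡ 16 (mod 24).
σ(4): Repeated squaring mod 24: 4^1 ≡ 4, 4^2 ≡ 4² = 16, 4^4 ≡ 16² = 256 ≡ 16. Since 6 = 4 + 2, 4^6 ≡ 16·16: 16·16 = 256 ≡ 16. So 4^6 ≡ 16 (mod 24).
So σ(2) = σ(4) = 16 while 2 ≠ 4, so σ is not injective.
Since σ is not injective, we determine |image(σ)|. Computing x^6 mod 24 for each x (by repeated squaring, reducing mod 24 at every step), the values σ(0), σ(1), …, σ(23) are: 0, 1, 16, 9, 16, 1, 0, 1, 16, 9, 16, 1, 0, 1, 16, 9, 16, 1, 0, 1, 16, 9, 16, 1.
The distinct values are {0, 1, 9, 16}; there are 4 of them.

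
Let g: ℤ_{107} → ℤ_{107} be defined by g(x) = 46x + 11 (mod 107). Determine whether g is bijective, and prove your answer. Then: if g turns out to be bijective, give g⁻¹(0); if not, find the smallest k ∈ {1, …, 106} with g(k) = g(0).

30

Recall that injectivity means: for all a, b in the domain, g(a) = g(b) implies a = b.
Suppose g(a) = g(b) in ℤ_{107}. Then 46a + 11 ≡ 46b + 11 (mod 107), thus 46(a − b) ≡ 0 (mod 107).
Since gcd(46, 107) = 1, 46 is invertible modulo 107, so a − b ≡ 0 (mod 107), i.e. a = b.
We now compute 46⁻¹ mod 107 explicitly. Euclid's algorithm: 107 = 2·46 + 15, 46 = 3·15 + 1; back-substituting gives 1 = 7·46 − 3·107, so 46⁻¹ ≡ 7 (mod 107).
Then y ↦ 7(y − 11) is a two-sided inverse to g, so every y ∈ ℤ_{107} has a preimage.
Therefore g is bijective.
Since g is bijective, we find g⁻¹(0): we need 46x ≡ 0 − 11 ≡ 96 (mod 107). Using 46⁻¹ = 7: x ≡ 7·96 = 672 = 6·107 + 30, so x = 30.
Check: g(30) = 46·30 + 11 = 1391 = 13·107 + 0 ≡ 0 (mod 107).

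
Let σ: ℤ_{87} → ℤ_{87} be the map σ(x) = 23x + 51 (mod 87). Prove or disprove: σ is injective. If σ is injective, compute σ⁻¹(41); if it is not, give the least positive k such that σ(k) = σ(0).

Recall: σ is injective if σ(u) = σ(v) implies u = v.
Suppose σ(u) = σ(v) in ℤ_{87}. Then 23u + 51 ≡ 23v + 51 (mod 87), therefore 23(u − v) ≡ 0 (mod 87).
Since gcd(23, 87) = 1, 23 is invertible modulo 87, so u − v ≡ 0 (mod 87), i.e. u = v.
Thus σ is injective.
We now compute 23⁻¹ mod 87 explicitly. Euclid's algorithm: 87 = 3·23 + 18, 23 = 1·18 + 5, 18 = 3·5 + 3, 5 = 1·3 + 2, 3 = 1·2 + 1; back-substituting gives 1 = 53·23 − 14·87, so 23⁻¹ ≡ 53 (mod 87).
Since σ is injective, we compute σ⁻¹(41): solve 23x + 51 ≡ 41 (mod 87), i.e. 23x ≡ 77 (mod 87).
Multiplying by 23⁻¹ = 53 gives x ≡ 53·77 = 4081 = 46·87 + 79 ≡ 79 (mod 87).
Check: σ(79) = 23·79 + 51 = 1868 = 21·87 + 41 ≡ 41 (mod 87).

79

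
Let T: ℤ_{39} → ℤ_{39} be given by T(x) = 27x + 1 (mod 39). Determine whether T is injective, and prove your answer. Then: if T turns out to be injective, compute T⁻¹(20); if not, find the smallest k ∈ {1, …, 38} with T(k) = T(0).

13

We have gcd(27, 39) = 3 > 1. Taking u = 0 and v = 13: T(0) = 1 and T(13) = 27·13 + 1 = 352 ≡ 1 (mod 39).
So T(0) = T(13) while 0 ≠ 13, so T is not injective.
Since T is not injective, we find the least positive k with T(k) = T(0): this means 27k ≡ 0 (mod 39), i.e. 39 ∣ 27k. Since gcd(27, 39) = 3, dividing through by 3 this holds exactly when 13 ∣ 9k, and as gcd(9, 13) = 1, exactly when 13 ∣ k.
The smallest positive such k is 13.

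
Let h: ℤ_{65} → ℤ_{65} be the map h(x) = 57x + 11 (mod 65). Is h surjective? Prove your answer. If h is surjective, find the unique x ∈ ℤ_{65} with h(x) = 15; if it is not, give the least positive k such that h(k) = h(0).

32

Recall that surjectivity means every element of the codomain has a preimage under h.
Since gcd(57, 65) = 1, 57 is invertible modulo 65. Euclid's algorithm: 65 = 1·57 + 8, 57 = 7·8 + 1; back-substituting gives 1 = 8·57 − 7·65, so 57⁻¹ ≡ 8 (mod 65).
For any y ∈ ℤ_{65}, x = 8(y − 11) mod 65 satisfies h(x) = 57·8(y − 11) + 11 ≡ y (since 57·8 ≡ 1 mod 65). So every y has a preimage.
Thus h is surjective.
Since h is surjective, we compute h⁻¹(15): solve 57x + 11 ≡ 15 (mod 65), i.e. 57x ≡ 4 (mod 65).
Multiplying by 57⁻¹ = 8 gives x ≡ 8·4 = 32 ≡ 32 (mod 65).
Check: h(32) = 57·32 + 11 = 1835 = 28·65 + 15 ≡ 15 (mod 65).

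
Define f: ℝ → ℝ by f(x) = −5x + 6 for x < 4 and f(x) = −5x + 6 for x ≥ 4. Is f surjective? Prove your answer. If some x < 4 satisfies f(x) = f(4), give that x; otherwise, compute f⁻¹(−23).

29/5

Both pieces are strictly decreasing (slopes −5 and −5), so each is injective on its own interval.
The left piece maps (−∞, 4) onto (−14, ∞); the right piece maps [4, ∞) onto (−∞, −14].
These images together cover ℝ, so f is surjective.
Because the two images are disjoint, no x < 4 has f(x) = f(4), so we compute f⁻¹(−23): −23 lies in (−∞, −14], so solve −5x + 6 = −23: x = (−23 − 6)/(−5) = 29/5.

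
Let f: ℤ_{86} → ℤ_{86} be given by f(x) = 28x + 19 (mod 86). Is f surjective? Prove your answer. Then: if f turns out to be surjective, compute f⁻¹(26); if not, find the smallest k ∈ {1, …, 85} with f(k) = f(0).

Since gcd(28, 86) = 2, we have 28x ≡ 0 (mod 2) for all x, so f(x) ≡ 1 (mod 2).
But 0 ≢ 1 (mod 2), so 0 ∈ ℤ_{86} has no preimage. Therefore f is not surjective.
Since f is not surjective, we find the least positive k with f(k) = f(0): this means 28k ≡ 0 (mod 86), i.e. 86 ∣ 28k. Since gcd(28, 86) = 2, dividing through by 2 this holds exactly when 43 ∣ 14k, and as gcd(14, 43) = 1, exactly when 43 ∣ k.
The smallest positive such k is 43.

43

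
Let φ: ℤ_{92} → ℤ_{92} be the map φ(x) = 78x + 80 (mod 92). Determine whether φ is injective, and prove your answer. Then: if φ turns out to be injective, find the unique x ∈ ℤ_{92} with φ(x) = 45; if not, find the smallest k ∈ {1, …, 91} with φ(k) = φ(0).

We have gcd(78, 92) = 2 > 1. Taking a = 0 and b = 46: φ(0) = 80 and φ(46) = 78·46 + 80 = 3668 ≡ 80 (mod 92).
So φ(0) = φ(46) while 0 ≠ 46, so φ is not injective.
Since φ is not injective, we find the least positive k with φ(k) = φ(0): this means 78k ≡ 0 (mod 92), i.e. 92 ∣ 78k. Since gcd(78, 92) = 2, dividing through by 2 this holds exactly when 46 ∣ 39k, and as gcd(39, 46) = 1, exactly when 46 ∣ k.
The smallest positive such k is 46.

46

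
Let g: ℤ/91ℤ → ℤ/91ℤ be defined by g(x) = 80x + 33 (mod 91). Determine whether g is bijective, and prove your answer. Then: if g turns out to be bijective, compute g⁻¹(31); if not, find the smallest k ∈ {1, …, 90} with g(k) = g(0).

25

If g(s) = g(t), then 80s ≡ 80t (mod 91). Because gcd(80, 91) = 1, we may cancel 80 to get s ≡ t (mod 91).
We now compute 80⁻¹ mod 91 explicitly. Euclid's algorithm: 91 = 1·80 + 11, 80 = 7·11 + 3, 11 = 3·3 + 2, 3 = 1·2 + 1; back-substituting gives 1 = 33·80 − 29·91, so 80⁻¹ ≡ 33 (mod 91).
Then y ↦ 33(y − 33) is a two-sided inverse to g, so every y ∈ ℤ/91ℤ has a preimage.
Therefore g is bijective.
Since g is bijective, we compute g⁻¹(31): solve 80x + 33 ≡ 31 (mod 91), i.e. 80x ≡ 89 (mod 91).
Multiplying by 80⁻¹ = 33 gives x ≡ 33·89 = 2937 = 32·91 + 25 ≡ 25 (mod 91).
Check: g(25) = 80·25 + 33 = 2033 = 22·91 + 31 ≡ 31 (mod 91).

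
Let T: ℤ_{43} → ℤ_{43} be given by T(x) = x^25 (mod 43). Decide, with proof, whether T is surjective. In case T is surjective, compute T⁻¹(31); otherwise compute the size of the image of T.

24

Since 43 is prime, the nonzero elements of ℤ_{43} form a cyclic group of order 42.
As gcd(25, 42) = 1, raising to the 25th power is a bijection on this group: if a^25 ≡ b^25 then (ab^{−1})^25 = 1, and the only element of order dividing gcd(25, 42) = 1 is 1, so a = b.
With T(0) = 0 this makes T injective on all of ℤ_{43}, hence bijective (finite equal-size domain and codomain). In particular T is surjective.
Since T is surjective, we find the preimage of 31. The inverse of x ↦ x^25 on (ℤ_{43})^× is x ↦ x^37, because 25·37 = 925 = 22·42 + 1 ≡ 1 (mod 42) and x^{42} = 1 for x ≠ 0 (Fermat). So T⁻¹(31) = 31^37 mod 43.
Repeated squaring mod 43: 31^1 ≡ 31, 31^2 ≡ 31² = 961 ≡ 15, 31^4 ≡ 15² = 225 ≡ 10, 31^8 ≡ 10² = 100 ≡ 14, 31^16 ≡ 14² = 196 ≡ 24, 31^32 ≡ 24² = 576 ≡ 17. Since 37 = 32 + 4 + 1, 31^37 ≡ 17·10·31: 17·10 = 170 ≡ 41, then 41·31 = 1271 ≡ 24. So 31^37 ≡ 24 (mod 43).
Hence T⁻¹(31) = 24.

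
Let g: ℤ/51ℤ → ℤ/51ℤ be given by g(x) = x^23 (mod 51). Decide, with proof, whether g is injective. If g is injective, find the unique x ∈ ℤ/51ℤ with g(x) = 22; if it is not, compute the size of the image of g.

10

Computing x^23 mod 51 for each x (by repeated squaring, reducing mod 51 at every step), the values g(0), g(1), …, g(50) are: 0, 1, 26, 45, 13, 44, 48, 46, 32, 36, 22, 20, 24, 4, 23, 42, 16, 17, 18, 43, 11, 30, 10, 14, 12, 49, 2, 39, 37, 41, 21, 40, 8, 33, 34, 35, 9, 28, 47, 27, 31, 29, 15, 19, 5, 3, 7, 38, 6, 25, 50.
Every element of ℤ/51ℤ appears exactly once in this list, so g is a bijection, and in particular injective.
Since g is injective, we read off the preimage of 22 from the same table: g(10) = 22, so g⁻¹(22) = 10.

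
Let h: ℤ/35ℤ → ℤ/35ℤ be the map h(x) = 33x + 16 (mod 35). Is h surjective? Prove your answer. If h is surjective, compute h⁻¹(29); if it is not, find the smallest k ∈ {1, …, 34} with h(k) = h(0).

11

Since gcd(33, 35) = 1, 33 is invertible modulo 35. Euclid's algorithm: 35 = 1·33 + 2, 33 = 16·2 + 1; back-substituting gives 1 = 17·33 − 16·35, so 33⁻¹ ≡ 17 (mod 35).
Then y ↦ 17(y − 16) is a two-sided inverse to h, so every y ∈ ℤ/35ℤ has a preimage.
Hence h is surjective.
Since h is surjective, we compute h⁻¹(29): solve 33x + 16 ≡ 29 (mod 35), i.e. 33x ≡ 13 (mod 35).
Multiplying by 33⁻¹ = 17 gives x ≡ 17·13 = 221 = 6·35 + 11 ≡ 11 (mod 35).
Check: h(11) = 33·11 + 16 = 379 = 10·35 + 29 ≡ 29 (mod 35).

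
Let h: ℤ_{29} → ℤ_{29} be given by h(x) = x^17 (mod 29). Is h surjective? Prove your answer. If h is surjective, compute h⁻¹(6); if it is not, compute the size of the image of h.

4

Since 29 is prime, the nonzero elements of ℤ_{29} form a cyclic group of order 28.
As gcd(17, 28) = 1, raising to the 17th power is a bijection on this group: if u^17 ≡ v^17 then (uv^{−1})^17 = 1, and the only element of order dividing gcd(17, 28) = 1 is 1, so u = v.
With h(0) = 0 this makes h injective on all of ℤ_{29}, hence bijective (finite equal-size domain and codomain). In particular h is surjective.
Since h is surjective, we find the preimage of 6. The inverse of x ↦ x^17 on (ℤ_{29})^× is x ↦ x^5, because 17·5 = 85 = 3·28 + 1 ≡ 1 (mod 28) and x^{28} = 1 for x ≠ 0 (Fermat). So h⁻¹(6) = 6^5 mod 29.
Repeated squaring mod 29: 6^1 ≡ 6, 6^2 ≡ 6² = 36 ≡ 7, 6^4 ≡ 7² = 49 ≡ 20. Since 5 = 4 + 1, 6^5 ≡ 20·6: 20·6 = 120 ≡ 4. So 6^5 ≡ 4 (mod 29).
Hence h⁻¹(6) = 4.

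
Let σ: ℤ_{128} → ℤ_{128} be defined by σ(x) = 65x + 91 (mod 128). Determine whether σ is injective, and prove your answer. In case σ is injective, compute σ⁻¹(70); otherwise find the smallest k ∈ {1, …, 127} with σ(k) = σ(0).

43

Suppose σ(s) = σ(t) in ℤ_{128}. Then 65s + 91 ≡ 65t + 91 (mod 128), thus 65(s − t) ≡ 0 (mod 128).
Since gcd(65, 128) = 1, 65 is invertible modulo 128, thus s − t ≡ 0 (mod 128), i.e. s = t.
Thus σ is injective.
We now compute 65⁻¹ mod 128 explicitly. Euclid's algorithm: 128 = 1·65 + 63, 65 = 1·63 + 2, 63 = 31·2 + 1; back-substituting gives 1 = 65·65 − 33·128, so 65⁻¹ ≡ 65 (mod 128).
Since σ is injective, we find σ⁻¹(70): we need 65x ≡ 70 − 91 ≡ 107 (mod 128). Using 65⁻¹ = 65: x ≡ 65·107 = 6955 = 54·128 + 43, so x = 43.
Check: σ(43) = 65·43 + 91 = 2886 = 22·128 + 70 ≡ 70 (mod 128).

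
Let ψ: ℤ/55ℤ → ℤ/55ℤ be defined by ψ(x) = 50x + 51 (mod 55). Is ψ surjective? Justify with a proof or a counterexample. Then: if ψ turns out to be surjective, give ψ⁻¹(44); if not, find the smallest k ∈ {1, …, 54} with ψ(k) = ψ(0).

11

By definition, ψ is surjective if every y in the codomain equals ψ(x) for some x in the domain.
Since gcd(50, 55) = 5, we have 50x ≡ 0 (mod 5) for all x, so ψ(x) ≡ 1 (mod 5).
But 0 ≢ 1 (mod 5), so 0 ∈ ℤ/55ℤ has no preimage. Thus ψ is not surjective.
Since ψ is not surjective, we find the least positive k with ψ(k) = ψ(0): this means 50k ≡ 0 (mod 55), i.e. 55 ∣ 50k. Since gcd(50, 55) = 5, dividing through by 5 this holds exactly when 11 ∣ 10k, and as gcd(10, 11) = 1, exactly when 11 ∣ k.
The smallest positive such k is 11.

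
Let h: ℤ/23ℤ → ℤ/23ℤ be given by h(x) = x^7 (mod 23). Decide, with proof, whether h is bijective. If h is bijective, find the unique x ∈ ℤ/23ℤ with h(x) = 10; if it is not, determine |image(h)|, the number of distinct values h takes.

Since 23 is prime, the nonzero elements of ℤ/23ℤ form a cyclic group of order 22.
As gcd(7, 22) = 1, raising to the 7th power is a bijection on this group: if s^7 ≡ t^7 then (st^{−1})^7 = 1, and the only element of order dividing gcd(7, 22) = 1 is 1, so s = t.
With h(0) = 0 this makes h injective on all of ℤ/23ℤ, hence bijective (finite equal-size domain and codomain). In particular h is bijective.
Since h is bijective, we find the preimage of 10. The inverse of x ↦ x^7 on (ℤ/23ℤ)^× is x ↦ x^19, because 7·19 = 133 = 6·22 + 1 ≡ 1 (mod 22) and x^{22} = 1 for x ≠ 0 (Fermat). So h⁻¹(10) = 10^19 mod 23.
Repeated squaring mod 23: 10^1 ≡ 10, 10^2 ≡ 10² = 100 ≡ 8, 10^4 ≡ 8² = 64 ≡ 18, 10^8 ≡ 18² = 324 ≡ 2, 10^16 ≡ 2² = 4. Since 19 = 16 + 2 + 1, 10^19 ≡ 4·8·10: 4·8 = 32 ≡ 9, then 9·10 = 90 ≡ 21. So 10^19 ≡ 21 (mod 23).
Hence h⁻¹(10) = 21.

21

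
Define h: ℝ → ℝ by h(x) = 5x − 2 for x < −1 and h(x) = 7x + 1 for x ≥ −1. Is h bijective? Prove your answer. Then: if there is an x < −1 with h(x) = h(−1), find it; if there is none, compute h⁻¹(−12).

-2

Both pieces are strictly increasing (slopes 5 and 7), so each is injective on its own interval.
The left piece maps (−∞, −1) onto (−∞, −7); the right piece maps [−1, ∞) onto [−6, ∞).
The images leave a gap (−7 has no preimage), so h is not surjective, hence not bijective.
Because the two images are disjoint, no x < −1 has h(x) = h(−1), so we compute h⁻¹(−12): −12 lies in (−∞, −7), so solve 5x − 2 = −12: x = (−12 + 2)/5 = −2.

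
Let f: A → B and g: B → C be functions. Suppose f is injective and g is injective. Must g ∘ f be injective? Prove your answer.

Suppose (g ∘ f)(s) = (g ∘ f)(t), i.e. g(f(s)) = g(f(t)).
Since g is injective, f(s) = f(t). Since f is injective, s = t. Therefore g ∘ f is injective.

injective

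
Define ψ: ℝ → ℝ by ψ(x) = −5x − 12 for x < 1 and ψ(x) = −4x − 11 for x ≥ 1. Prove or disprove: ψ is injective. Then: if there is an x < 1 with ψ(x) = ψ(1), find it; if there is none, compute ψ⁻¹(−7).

3/5

Both pieces are strictly decreasing (slopes −5 and −4), so each is injective on its own interval.
The left piece maps (−∞, 1) onto (−17, ∞); the right piece maps [1, ∞) onto (−∞, −15].
These images overlap. In particular ψ(1) = −15 (right piece), and solving −5x − 12 = −15 on the left piece gives x = 3/5 < 1.
So ψ(3/5) = ψ(1) with 3/5 ≠ 1, and ψ is not injective. This x = 3/5 is the requested value below 1.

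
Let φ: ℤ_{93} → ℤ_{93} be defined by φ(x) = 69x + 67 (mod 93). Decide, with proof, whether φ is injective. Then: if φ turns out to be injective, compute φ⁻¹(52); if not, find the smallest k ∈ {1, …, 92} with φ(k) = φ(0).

We have gcd(69, 93) = 3 > 1. Taking a = 0 and b = 31: φ(0) = 67 and φ(31) = 69·31 + 67 = 2206 ≡ 67 (mod 93).
So φ(0) = φ(31) while 0 ≠ 31, so φ is not injective.
Since φ is not injective, we find the least positive k with φ(k) = φ(0): this means 69k ≡ 0 (mod 93), i.e. 93 ∣ 69k. Since gcd(69, 93) = 3, dividing through by 3 this holds exactly when 31 ∣ 23k, and as gcd(23, 31) = 1, exactly when 31 ∣ k.
The smallest positive such k is 31.

31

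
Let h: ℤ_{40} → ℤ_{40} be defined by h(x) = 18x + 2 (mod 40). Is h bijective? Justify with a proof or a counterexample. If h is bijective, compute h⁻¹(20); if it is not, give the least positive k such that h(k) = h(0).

20

Recall: h is injective if h(s) = h(t) implies s = t.
We have gcd(18, 40) = 2 > 1. Taking s = 0 and t = 20: h(0) = 2 and h(20) = 18·20 + 2 = 362 ≡ 2 (mod 40).
So h(0) = h(20) while 0 ≠ 20, therefore h is not injective, hence not bijective.
Since h is not bijective, we find the least positive k with h(k) = h(0): this means 18k ≡ 0 (mod 40), i.e. 40 ∣ 18k. Since gcd(18, 40) = 2, dividing through by 2 this holds exactly when 20 ∣ 9k, and as gcd(9, 20) = 1, exactly when 20 ∣ k.
The smallest positive such k is 20.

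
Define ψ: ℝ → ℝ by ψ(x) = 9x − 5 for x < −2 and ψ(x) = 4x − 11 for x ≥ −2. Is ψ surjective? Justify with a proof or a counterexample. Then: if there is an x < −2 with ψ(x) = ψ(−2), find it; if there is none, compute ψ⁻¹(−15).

Both pieces are strictly increasing (slopes 9 and 4), so each is injective on its own interval.
The left piece maps (−∞, −2) onto (−∞, −23); the right piece maps [−2, ∞) onto [−19, ∞).
The union (−∞, −23) ∪ [−19, ∞) omits the interval between −23 and −19; in particular −23 has no preimage. So ψ is not surjective.
Because the two images are disjoint, no x < −2 has ψ(x) = ψ(−2), so we compute ψ⁻¹(−15): −15 lies in [−19, ∞), so solve 4x − 11 = −15: x = (−15 + 11)/4 = −1.

-1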